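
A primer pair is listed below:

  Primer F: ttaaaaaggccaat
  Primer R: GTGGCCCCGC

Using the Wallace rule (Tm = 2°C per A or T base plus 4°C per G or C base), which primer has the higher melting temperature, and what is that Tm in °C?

Primer F: A+T=10, G+C=4 → Tm = 2(10)+4(4) = 36°C
Primer R: A+T=1, G+C=9 → Tm = 2(1)+4(9) = 38°C
36°C vs 38°C → primer R is higher.

Primer R, 38°C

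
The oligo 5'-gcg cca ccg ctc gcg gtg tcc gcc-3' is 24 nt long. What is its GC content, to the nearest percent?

83%

A=1, T=3, G=8, C=12
G+C = 8 + 12 = 20 out of 24 bases
%GC = 20/24 × 100 = 83.33% ≈ 83%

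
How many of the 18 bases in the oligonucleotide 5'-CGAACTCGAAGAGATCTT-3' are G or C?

8

C=4, A=6, G=4, T=4
Total G or C: 4 + 4 = 8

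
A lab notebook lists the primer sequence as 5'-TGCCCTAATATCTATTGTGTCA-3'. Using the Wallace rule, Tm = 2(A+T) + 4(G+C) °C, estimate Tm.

60°C

Counting bases: A=5, G=3, C=5, T=9
A+T = 14, G+C = 8
Tm = 2(14) + 4(8) = 28 + 32 = 60°C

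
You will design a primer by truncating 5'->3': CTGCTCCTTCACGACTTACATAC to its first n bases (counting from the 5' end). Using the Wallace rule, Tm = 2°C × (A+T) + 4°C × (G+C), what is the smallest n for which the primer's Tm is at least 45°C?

First 14 bases: CTGCTCCTTCACGA → Tm = 44°C (< 45°C)
First 15 bases: CTGCTCCTTCACGAC → Tm = 48°C (≥ 45°C)
Since every base adds ≥2°C, Tm only increases with n, so the threshold is first crossed at n = 15.

n = 15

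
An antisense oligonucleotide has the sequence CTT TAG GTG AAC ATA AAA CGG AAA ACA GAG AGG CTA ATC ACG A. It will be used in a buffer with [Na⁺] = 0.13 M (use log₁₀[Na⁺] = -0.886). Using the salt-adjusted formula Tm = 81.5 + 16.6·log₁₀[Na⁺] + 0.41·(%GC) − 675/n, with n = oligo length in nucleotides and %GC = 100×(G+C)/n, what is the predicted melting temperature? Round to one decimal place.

Length n = 43. Scanning the sequence gives C=7, T=7, A=19, G=10.
G+C = 17, so %GC = 17/43 × 100 = 39.535%
Salt term: 16.6 × (-0.886) = -14.708
GC term: 0.41 × 39.535 = 16.209; length term: −675/43 = −15.698
Tm = 81.5 + (-14.708) + 16.209 − 15.698 = 67.303 → 67.3°C

67.3°C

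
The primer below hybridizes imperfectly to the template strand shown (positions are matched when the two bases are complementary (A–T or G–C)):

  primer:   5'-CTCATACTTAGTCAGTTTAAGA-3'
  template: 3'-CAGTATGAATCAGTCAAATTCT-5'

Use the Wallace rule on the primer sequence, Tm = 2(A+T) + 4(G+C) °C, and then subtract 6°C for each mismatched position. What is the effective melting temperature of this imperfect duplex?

52°C

Primer base counts: A=7, T=8, G=3, C=4 → A+T=15, G+C=7
Perfect-match Tm = 2(15) + 4(7) = 30 + 28 = 58°C
Mismatches (positions where the bases are not complementary): 1 (at position 1)
Effective Tm = 58 − 1×6 = 58 − 6 = 52°C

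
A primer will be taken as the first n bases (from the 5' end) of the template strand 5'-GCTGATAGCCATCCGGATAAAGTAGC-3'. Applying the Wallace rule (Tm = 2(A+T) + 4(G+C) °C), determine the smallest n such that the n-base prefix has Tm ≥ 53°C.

n = 17

First 16 bases: GCTGATAGCCATCCGG → Tm = 52°C (< 53°C)
First 17 bases: GCTGATAGCCATCCGGA → Tm = 54°C (≥ 53°C)
Since every base adds ≥2°C, Tm only increases with n, so the threshold is first crossed at n = 17.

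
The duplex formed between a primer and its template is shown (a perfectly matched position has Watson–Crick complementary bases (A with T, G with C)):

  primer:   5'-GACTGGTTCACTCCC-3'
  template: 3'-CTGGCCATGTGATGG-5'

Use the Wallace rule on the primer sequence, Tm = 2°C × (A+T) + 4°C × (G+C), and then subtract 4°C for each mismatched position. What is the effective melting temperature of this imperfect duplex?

Primer base counts: A=2, T=4, G=3, C=6 → A+T=6, G+C=9
Perfect-match Tm = 2(6) + 4(9) = 12 + 36 = 48°C
Mismatches (positions where the bases are not complementary): 3 (at positions 4, 8, 13)
Effective Tm = 48 − 3×4 = 48 − 12 = 36°C

36°C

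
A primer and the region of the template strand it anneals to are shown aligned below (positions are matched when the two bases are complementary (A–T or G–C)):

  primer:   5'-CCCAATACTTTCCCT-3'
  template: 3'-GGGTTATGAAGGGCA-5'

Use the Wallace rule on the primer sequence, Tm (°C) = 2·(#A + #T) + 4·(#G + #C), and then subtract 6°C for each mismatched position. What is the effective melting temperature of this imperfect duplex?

32°C

Primer base counts: A=3, T=5, G=0, C=7 → A+T=8, G+C=7
Perfect-match Tm = 2(8) + 4(7) = 16 + 28 = 44°C
Mismatches (positions where the bases are not complementary): 2 (at positions 11, 14)
Effective Tm = 44 − 2×6 = 44 − 12 = 32°C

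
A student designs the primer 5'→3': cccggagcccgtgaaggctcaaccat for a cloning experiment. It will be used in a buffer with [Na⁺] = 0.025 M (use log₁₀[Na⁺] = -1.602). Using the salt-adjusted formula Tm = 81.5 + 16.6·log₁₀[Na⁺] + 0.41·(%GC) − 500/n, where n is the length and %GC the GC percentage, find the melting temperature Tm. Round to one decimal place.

62.5°C

Length n = 26. Base counts: C=10, T=3, A=6, G=7
G+C = 17, so %GC = 17/26 × 100 = 65.385%
Salt term: 16.6 × (-1.602) = -26.593
GC term: 0.41 × 65.385 = 26.808; length term: −500/26 = −19.231
Tm = 81.5 + (-26.593) + 26.808 − 19.231 = 62.484 → 62.5°C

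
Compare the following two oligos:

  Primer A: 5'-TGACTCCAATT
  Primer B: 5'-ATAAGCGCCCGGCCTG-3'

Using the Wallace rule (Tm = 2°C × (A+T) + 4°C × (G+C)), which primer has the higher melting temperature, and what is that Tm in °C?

Primer A: A+T=7, G+C=4 → Tm = 2(7)+4(4) = 30°C
Primer B: A+T=5, G+C=11 → Tm = 2(5)+4(11) = 54°C
30°C vs 54°C → primer B is higher.

Primer B, 54°C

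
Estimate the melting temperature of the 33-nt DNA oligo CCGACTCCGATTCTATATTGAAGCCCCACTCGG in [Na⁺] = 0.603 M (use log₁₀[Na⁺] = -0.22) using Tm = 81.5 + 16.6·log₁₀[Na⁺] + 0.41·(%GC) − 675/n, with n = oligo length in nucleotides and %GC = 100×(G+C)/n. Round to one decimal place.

79.8°C

Length n = 33. A=7, T=8, C=12, G=6
G+C = 18, so %GC = 18/33 × 100 = 54.545%
Salt term: 16.6 × (-0.22) = -3.652
GC term: 0.41 × 54.545 = 22.363; length term: −675/33 = −20.455
Tm = 81.5 + (-3.652) + 22.363 − 20.455 = 79.756 → 79.8°C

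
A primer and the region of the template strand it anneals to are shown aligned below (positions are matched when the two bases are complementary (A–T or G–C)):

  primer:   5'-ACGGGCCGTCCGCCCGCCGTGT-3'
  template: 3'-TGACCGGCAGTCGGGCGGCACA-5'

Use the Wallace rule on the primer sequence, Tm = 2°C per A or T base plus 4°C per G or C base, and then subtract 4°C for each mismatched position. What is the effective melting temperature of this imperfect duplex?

72°C

Primer base counts: A=1, T=3, G=8, C=10 → A+T=4, G+C=18
Perfect-match Tm = 2(4) + 4(18) = 8 + 72 = 80°C
Mismatches (positions where the bases are not complementary): 2 (at positions 3, 11)
Effective Tm = 80 − 2×4 = 80 − 8 = 72°C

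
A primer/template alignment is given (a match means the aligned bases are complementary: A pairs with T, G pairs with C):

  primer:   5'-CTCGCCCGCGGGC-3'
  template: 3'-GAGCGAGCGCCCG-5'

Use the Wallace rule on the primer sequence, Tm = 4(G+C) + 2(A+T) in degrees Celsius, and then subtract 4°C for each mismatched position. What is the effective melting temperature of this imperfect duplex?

Primer base counts: A=0, T=1, G=5, C=7 → A+T=1, G+C=12
Perfect-match Tm = 2(1) + 4(12) = 2 + 48 = 50°C
Mismatches (positions where the bases are not complementary): 1 (at position 6)
Effective Tm = 50 − 1×4 = 50 − 4 = 46°C

46°C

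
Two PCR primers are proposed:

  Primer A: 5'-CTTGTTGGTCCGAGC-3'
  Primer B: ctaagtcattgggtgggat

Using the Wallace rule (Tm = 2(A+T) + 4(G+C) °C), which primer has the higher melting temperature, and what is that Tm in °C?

Primer A: A+T=6, G+C=9 → Tm = 2(6)+4(9) = 48°C
Primer B: A+T=10, G+C=9 → Tm = 2(10)+4(9) = 56°C
48°C vs 56°C → primer B is higher.

Primer B, 56°C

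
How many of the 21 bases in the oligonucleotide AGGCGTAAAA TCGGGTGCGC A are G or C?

12

Scanning the sequence gives C=4, G=8, T=3, A=6.
G+C = 8 + 4 = 12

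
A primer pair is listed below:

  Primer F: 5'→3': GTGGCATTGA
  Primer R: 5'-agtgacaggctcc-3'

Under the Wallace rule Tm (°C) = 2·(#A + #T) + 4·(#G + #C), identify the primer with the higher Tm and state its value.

Primer R, 42°C

Primer F: A+T=5, G+C=5 → Tm = 2(5)+4(5) = 30°C
Primer R: A+T=5, G+C=8 → Tm = 2(5)+4(8) = 42°C
30°C vs 42°C → primer R is higher.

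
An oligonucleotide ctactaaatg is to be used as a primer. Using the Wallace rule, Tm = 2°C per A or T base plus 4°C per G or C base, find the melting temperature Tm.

26°C

Base counts: G=1, C=2, T=3, A=4
So N_AT = 7 and N_GC = 3.
Tm = 2×7 + 4×3 = 26°C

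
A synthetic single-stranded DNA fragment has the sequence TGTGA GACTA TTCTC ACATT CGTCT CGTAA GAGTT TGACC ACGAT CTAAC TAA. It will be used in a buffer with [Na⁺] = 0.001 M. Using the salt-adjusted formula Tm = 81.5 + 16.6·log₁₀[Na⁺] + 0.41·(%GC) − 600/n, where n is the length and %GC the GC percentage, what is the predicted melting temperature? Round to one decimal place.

Length n = 53. T=17, C=12, A=15, G=9
G+C = 21, so %GC = 21/53 × 100 = 39.623%
Salt term: 16.6 × (-3) = -49.8
GC term: 0.41 × 39.623 = 16.245; length term: −600/53 = −11.321
Tm = 81.5 + (-49.8) + 16.245 − 11.321 = 36.624 → 36.6°C

36.6°C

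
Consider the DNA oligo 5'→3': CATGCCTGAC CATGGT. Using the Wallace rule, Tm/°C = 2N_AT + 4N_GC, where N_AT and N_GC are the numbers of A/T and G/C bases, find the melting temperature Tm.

Counting bases: A=3, G=4, T=4, C=5
So N_AT = 7 and N_GC = 9.
Tm = 2(7) + 4(9) = 14 + 36 = 50°C

50°C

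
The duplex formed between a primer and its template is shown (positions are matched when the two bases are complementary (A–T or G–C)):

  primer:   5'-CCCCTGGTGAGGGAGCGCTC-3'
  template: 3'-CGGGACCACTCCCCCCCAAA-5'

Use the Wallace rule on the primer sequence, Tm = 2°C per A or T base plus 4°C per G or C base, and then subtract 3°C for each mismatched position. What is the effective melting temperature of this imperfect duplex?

55°C

Primer base counts: A=2, T=3, G=8, C=7 → A+T=5, G+C=15
Perfect-match Tm = 2(5) + 4(15) = 10 + 60 = 70°C
Mismatches (positions where the bases are not complementary): 5 (at positions 1, 14, 16, 18, 20)
Effective Tm = 70 − 5×3 = 70 − 15 = 55°C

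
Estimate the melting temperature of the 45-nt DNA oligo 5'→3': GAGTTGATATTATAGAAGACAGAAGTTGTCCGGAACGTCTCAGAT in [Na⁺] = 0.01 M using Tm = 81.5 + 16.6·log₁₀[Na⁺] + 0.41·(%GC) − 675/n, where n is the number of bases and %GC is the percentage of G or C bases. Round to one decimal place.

49.7°C

Length n = 45. Counting bases: T=12, C=6, G=12, A=15
G+C = 18, so %GC = 18/45 × 100 = 40%
Salt term: 16.6 × (-2) = -33.2
GC term: 0.41 × 40 = 16.4; length term: −675/45 = −15
Tm = 81.5 + (-33.2) + 16.4 − 15 = 49.7 → 49.7°C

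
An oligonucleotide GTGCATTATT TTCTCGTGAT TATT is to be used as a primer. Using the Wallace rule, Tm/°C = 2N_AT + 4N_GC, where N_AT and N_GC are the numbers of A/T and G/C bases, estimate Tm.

62°C

Counting bases: G=4, T=13, C=3, A=4
AT pairs contribute 17, GC pairs contribute 7.
Tm = 2×17 + 4×7 = 62°C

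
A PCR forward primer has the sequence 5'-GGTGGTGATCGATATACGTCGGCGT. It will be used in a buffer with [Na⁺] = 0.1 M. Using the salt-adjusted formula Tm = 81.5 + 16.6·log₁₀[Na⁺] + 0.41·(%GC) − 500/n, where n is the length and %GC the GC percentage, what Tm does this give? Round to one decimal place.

Length n = 25. Base counts: A=4, C=4, G=10, T=7
G+C = 14, so %GC = 14/25 × 100 = 56%
Salt term: 16.6 × (-1) = -16.6
GC term: 0.41 × 56 = 22.96; length term: −500/25 = −20
Tm = 81.5 + (-16.6) + 22.96 − 20 = 67.86 → 67.9°C

67.9°C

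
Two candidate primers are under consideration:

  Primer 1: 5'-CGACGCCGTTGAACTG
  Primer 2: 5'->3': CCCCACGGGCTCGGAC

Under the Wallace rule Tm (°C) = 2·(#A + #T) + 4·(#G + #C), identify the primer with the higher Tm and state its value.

Primer 1: A+T=6, G+C=10 → Tm = 2(6)+4(10) = 52°C
Primer 2: A+T=3, G+C=13 → Tm = 2(3)+4(13) = 58°C
52°C vs 58°C → primer 2 is higher.

Primer 2, 58°C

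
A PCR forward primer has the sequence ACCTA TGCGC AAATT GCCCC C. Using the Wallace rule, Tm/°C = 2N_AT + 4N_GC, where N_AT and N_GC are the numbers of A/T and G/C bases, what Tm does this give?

66°C

Base counts: A=5, C=9, T=4, G=3
AT pairs contribute 9, GC pairs contribute 12.
Tm = 2(9) + 4(12) = 18 + 48 = 66°C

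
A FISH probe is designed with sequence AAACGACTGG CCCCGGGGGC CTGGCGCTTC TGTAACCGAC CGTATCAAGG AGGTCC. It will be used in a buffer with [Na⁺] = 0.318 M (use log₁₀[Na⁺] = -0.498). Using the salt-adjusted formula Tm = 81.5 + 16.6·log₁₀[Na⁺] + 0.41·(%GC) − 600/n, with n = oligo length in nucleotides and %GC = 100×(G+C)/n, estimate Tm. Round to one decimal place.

Length n = 56. G=18, T=9, C=18, A=11
G+C = 36, so %GC = 36/56 × 100 = 64.286%
Salt term: 16.6 × (-0.498) = -8.267
GC term: 0.41 × 64.286 = 26.357; length term: −600/56 = −10.714
Tm = 81.5 + (-8.267) + 26.357 − 10.714 = 88.876 → 88.9°C

88.9°C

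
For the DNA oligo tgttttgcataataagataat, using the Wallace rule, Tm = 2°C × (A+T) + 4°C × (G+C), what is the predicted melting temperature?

T=9, C=1, G=3, A=8
A+T = 17, G+C = 4
Tm = 2(17) + 4(4) = 34 + 16 = 50°C

50°C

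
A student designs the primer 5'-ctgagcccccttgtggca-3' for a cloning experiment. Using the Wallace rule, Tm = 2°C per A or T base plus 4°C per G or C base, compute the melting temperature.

Scanning the sequence gives A=2, T=4, G=5, C=7.
So N_AT = 6 and N_GC = 12.
Tm = 2(6) + 4(12) = 12 + 48 = 60°C

60°C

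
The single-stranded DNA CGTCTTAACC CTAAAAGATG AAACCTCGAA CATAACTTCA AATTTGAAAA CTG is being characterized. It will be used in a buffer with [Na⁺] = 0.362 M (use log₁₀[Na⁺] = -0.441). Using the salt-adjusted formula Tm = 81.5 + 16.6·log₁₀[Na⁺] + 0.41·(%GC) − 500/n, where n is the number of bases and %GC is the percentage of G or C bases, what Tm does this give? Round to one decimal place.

Length n = 53. Scanning the sequence gives T=13, C=12, G=6, A=22.
G+C = 18, so %GC = 18/53 × 100 = 33.962%
Salt term: 16.6 × (-0.441) = -7.321
GC term: 0.41 × 33.962 = 13.924; length term: −500/53 = −9.434
Tm = 81.5 + (-7.321) + 13.924 − 9.434 = 78.669 → 78.7°C

78.7°C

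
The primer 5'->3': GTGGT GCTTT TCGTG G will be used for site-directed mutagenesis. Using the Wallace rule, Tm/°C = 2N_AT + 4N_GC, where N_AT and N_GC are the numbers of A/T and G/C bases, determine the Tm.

50°C

Counting bases: C=2, G=7, A=0, T=7
AT pairs contribute 7, GC pairs contribute 9.
Tm = 4·9 + 2·7 = 36 + 14 = 50°C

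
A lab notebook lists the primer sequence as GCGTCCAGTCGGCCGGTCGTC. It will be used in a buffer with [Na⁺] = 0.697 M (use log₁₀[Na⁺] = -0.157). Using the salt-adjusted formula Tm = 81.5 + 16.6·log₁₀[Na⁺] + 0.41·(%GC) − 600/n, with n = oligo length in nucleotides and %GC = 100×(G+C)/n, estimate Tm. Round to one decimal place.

Length n = 21. Counting bases: A=1, C=8, G=8, T=4
G+C = 16, so %GC = 16/21 × 100 = 76.19%
Salt term: 16.6 × (-0.157) = -2.606
GC term: 0.41 × 76.19 = 31.238; length term: −600/21 = −28.571
Tm = 81.5 + (-2.606) + 31.238 − 28.571 = 81.561 → 81.6°C

81.6°C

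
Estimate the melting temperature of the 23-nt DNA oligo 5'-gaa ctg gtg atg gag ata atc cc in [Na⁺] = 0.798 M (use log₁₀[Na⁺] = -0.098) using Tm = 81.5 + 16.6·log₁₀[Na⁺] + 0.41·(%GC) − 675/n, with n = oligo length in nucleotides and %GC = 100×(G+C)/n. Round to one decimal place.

Length n = 23. C=4, G=7, T=5, A=7
G+C = 11, so %GC = 11/23 × 100 = 47.826%
Salt term: 16.6 × (-0.098) = -1.627
GC term: 0.41 × 47.826 = 19.609; length term: −675/23 = −29.348
Tm = 81.5 + (-1.627) + 19.609 − 29.348 = 70.134 → 70.1°C

70.1°C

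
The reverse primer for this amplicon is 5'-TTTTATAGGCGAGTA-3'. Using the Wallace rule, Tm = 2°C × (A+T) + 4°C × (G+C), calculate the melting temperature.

Base counts: G=4, T=6, C=1, A=4
AT pairs contribute 10, GC pairs contribute 5.
Tm = 2(10) + 4(5) = 20 + 20 = 40°C

40°C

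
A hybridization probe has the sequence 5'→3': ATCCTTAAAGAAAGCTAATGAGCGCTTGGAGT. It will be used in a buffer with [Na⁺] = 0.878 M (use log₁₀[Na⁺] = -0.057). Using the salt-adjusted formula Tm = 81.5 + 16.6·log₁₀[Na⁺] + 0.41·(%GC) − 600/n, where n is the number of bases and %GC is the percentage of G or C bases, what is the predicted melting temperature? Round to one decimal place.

Length n = 32. Scanning the sequence gives A=11, C=5, T=8, G=8.
G+C = 13, so %GC = 13/32 × 100 = 40.625%
Salt term: 16.6 × (-0.057) = -0.946
GC term: 0.41 × 40.625 = 16.656; length term: −600/32 = −18.75
Tm = 81.5 + (-0.946) + 16.656 − 18.75 = 78.46 → 78.5°C

78.5°C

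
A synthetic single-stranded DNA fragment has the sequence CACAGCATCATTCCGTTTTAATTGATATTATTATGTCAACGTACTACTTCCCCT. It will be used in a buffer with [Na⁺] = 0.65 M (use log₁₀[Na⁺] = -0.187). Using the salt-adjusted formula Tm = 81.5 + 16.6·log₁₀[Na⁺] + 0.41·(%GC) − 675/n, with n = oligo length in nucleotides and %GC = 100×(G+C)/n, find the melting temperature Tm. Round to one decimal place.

Length n = 54. G=5, T=21, C=14, A=14
G+C = 19, so %GC = 19/54 × 100 = 35.185%
Salt term: 16.6 × (-0.187) = -3.104
GC term: 0.41 × 35.185 = 14.426; length term: −675/54 = −12.5
Tm = 81.5 + (-3.104) + 14.426 − 12.5 = 80.322 → 80.3°C

80.3°C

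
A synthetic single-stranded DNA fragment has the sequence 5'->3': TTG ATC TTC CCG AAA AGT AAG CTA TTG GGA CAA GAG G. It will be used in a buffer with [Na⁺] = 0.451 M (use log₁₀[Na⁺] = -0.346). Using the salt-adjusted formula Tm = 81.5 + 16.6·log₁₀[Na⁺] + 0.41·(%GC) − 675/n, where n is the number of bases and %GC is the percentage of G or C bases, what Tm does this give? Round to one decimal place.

Length n = 37. T=9, C=6, A=12, G=10
G+C = 16, so %GC = 16/37 × 100 = 43.243%
Salt term: 16.6 × (-0.346) = -5.744
GC term: 0.41 × 43.243 = 17.73; length term: −675/37 = −18.243
Tm = 81.5 + (-5.744) + 17.73 − 18.243 = 75.243 → 75.2°C

75.2°C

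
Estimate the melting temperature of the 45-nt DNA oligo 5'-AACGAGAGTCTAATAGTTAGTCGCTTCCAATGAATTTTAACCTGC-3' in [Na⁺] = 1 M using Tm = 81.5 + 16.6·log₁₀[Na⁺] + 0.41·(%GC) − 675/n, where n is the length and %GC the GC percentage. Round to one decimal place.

82.0°C

Length n = 45. Base counts: T=14, G=8, A=14, C=9
G+C = 17, so %GC = 17/45 × 100 = 37.778%
Salt term: 16.6 × (0) = 0
GC term: 0.41 × 37.778 = 15.489; length term: −675/45 = −15
Tm = 81.5 + (0) + 15.489 − 15 = 81.989 → 82.0°C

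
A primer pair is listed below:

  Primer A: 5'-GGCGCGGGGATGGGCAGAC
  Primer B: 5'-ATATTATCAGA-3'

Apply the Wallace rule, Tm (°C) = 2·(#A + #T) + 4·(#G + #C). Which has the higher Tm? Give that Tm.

Primer A: A+T=4, G+C=15 → Tm = 2(4)+4(15) = 68°C
Primer B: A+T=9, G+C=2 → Tm = 2(9)+4(2) = 26°C
68°C vs 26°C → primer A is higher.

Primer A, 68°C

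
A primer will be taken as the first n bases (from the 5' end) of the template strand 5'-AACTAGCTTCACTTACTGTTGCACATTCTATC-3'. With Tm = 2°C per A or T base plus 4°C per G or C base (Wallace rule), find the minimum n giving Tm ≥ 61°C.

First 21 bases: AACTAGCTTCACTTACTGTTG → Tm = 58°C (< 61°C)
First 22 bases: AACTAGCTTCACTTACTGTTGC → Tm = 62°C (≥ 61°C)
Since every base adds ≥2°C, Tm only increases with n, so the threshold is first crossed at n = 22.

n = 22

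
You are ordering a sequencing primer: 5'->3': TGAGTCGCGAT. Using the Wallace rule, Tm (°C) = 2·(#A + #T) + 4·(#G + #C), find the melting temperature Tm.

34°C

Scanning the sequence gives C=2, T=3, G=4, A=2.
A+T = 5, G+C = 6
Tm = 4·6 + 2·5 = 24 + 10 = 34°C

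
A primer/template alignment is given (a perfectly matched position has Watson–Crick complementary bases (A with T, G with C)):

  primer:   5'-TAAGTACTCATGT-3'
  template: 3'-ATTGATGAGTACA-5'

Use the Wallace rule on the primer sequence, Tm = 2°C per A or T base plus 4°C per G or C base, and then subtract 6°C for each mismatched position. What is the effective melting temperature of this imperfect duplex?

28°C

Primer base counts: A=4, T=5, G=2, C=2 → A+T=9, G+C=4
Perfect-match Tm = 2(9) + 4(4) = 18 + 16 = 34°C
Mismatches (positions where the bases are not complementary): 1 (at position 4)
Effective Tm = 34 − 1×6 = 34 − 6 = 28°C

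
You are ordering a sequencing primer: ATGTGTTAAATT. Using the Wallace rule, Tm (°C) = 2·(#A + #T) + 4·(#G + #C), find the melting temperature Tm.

Scanning the sequence gives T=6, C=0, G=2, A=4.
So N_AT = 10 and N_GC = 2.
Tm = 2(10) + 4(2) = 20 + 8 = 28°C

28°C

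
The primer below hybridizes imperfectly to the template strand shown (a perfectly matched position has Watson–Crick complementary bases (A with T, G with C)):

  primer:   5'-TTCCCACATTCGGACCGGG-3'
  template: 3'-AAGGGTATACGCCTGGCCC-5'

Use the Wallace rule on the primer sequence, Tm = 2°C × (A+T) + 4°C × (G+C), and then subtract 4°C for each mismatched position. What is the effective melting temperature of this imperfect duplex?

Primer base counts: A=3, T=4, G=5, C=7 → A+T=7, G+C=12
Perfect-match Tm = 2(7) + 4(12) = 14 + 48 = 62°C
Mismatches (positions where the bases are not complementary): 2 (at positions 7, 10)
Effective Tm = 62 − 2×4 = 62 − 8 = 54°C

54°C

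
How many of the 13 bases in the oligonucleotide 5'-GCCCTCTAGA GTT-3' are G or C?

T=4, C=4, G=3, A=2
G+C = 3 + 4 = 7

7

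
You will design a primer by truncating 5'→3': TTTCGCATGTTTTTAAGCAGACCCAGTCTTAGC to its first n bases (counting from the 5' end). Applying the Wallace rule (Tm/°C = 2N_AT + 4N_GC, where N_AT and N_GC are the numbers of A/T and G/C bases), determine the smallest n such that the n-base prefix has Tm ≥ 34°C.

n = 13

First 12 bases: TTTCGCATGTTT → Tm = 32°C (< 34°C)
First 13 bases: TTTCGCATGTTTT → Tm = 34°C (≥ 34°C)
Each additional base adds 2°C (A/T) or 4°C (G/C), so Tm is non-decreasing in n; n = 13 is the first length to reach 34°C.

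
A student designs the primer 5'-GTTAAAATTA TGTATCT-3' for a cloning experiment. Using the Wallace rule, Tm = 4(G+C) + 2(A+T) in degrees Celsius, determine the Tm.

40°C

Counting bases: C=1, A=6, T=8, G=2
So N_AT = 14 and N_GC = 3.
Tm = 4·3 + 2·14 = 12 + 28 = 40°C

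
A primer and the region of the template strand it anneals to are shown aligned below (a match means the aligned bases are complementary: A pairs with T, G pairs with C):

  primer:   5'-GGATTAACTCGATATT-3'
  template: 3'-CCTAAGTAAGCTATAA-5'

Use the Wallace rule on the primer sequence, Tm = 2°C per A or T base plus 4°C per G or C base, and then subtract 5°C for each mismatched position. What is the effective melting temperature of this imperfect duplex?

Primer base counts: A=5, T=6, G=3, C=2 → A+T=11, G+C=5
Perfect-match Tm = 2(11) + 4(5) = 22 + 20 = 42°C
Mismatches (positions where the bases are not complementary): 2 (at positions 6, 8)
Effective Tm = 42 − 2×5 = 42 − 10 = 32°C

32°C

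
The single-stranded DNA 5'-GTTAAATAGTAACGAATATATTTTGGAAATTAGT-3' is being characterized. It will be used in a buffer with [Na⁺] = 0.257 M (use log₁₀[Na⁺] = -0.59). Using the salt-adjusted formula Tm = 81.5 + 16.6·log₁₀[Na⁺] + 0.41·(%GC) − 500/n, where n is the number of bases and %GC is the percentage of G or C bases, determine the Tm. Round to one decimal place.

Length n = 34. Scanning the sequence gives A=14, G=6, C=1, T=13.
G+C = 7, so %GC = 7/34 × 100 = 20.588%
Salt term: 16.6 × (-0.59) = -9.794
GC term: 0.41 × 20.588 = 8.441; length term: −500/34 = −14.706
Tm = 81.5 + (-9.794) + 8.441 − 14.706 = 65.441 → 65.4°C

65.4°C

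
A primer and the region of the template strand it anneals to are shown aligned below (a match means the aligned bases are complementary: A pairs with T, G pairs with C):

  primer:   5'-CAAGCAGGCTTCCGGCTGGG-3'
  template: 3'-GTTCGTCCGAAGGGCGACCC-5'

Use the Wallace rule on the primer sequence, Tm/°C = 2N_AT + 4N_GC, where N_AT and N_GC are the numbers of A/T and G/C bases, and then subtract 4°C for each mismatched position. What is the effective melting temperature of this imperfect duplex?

64°C

Primer base counts: A=3, T=3, G=8, C=6 → A+T=6, G+C=14
Perfect-match Tm = 2(6) + 4(14) = 12 + 56 = 68°C
Mismatches (positions where the bases are not complementary): 1 (at position 14)
Effective Tm = 68 − 1×4 = 68 − 4 = 64°C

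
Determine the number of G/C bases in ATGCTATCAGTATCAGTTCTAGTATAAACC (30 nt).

Counting bases: T=10, C=6, A=10, G=4
G+C = 4 + 6 = 10

10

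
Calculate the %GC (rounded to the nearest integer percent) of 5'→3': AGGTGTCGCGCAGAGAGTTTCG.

59%

Base counts: C=4, A=4, G=9, T=5
G+C = 9 + 4 = 13 out of 22 bases
%GC = 13/22 × 100 = 59.09% ≈ 59%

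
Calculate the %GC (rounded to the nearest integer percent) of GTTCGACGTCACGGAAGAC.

Counting bases: C=5, G=6, A=5, T=3
G+C = 6 + 5 = 11 out of 19 bases
%GC = 11/19 × 100 = 57.89% ≈ 58%

58%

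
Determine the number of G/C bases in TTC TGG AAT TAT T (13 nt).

3

Counting bases: T=7, C=1, A=3, G=2
G+C = 2 + 1 = 3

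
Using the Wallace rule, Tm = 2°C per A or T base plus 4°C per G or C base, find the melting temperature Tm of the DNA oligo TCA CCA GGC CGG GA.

48°C

Base counts: A=3, G=5, T=1, C=5
AT pairs contribute 4, GC pairs contribute 10.
Tm = 4·10 + 2·4 = 40 + 8 = 48°C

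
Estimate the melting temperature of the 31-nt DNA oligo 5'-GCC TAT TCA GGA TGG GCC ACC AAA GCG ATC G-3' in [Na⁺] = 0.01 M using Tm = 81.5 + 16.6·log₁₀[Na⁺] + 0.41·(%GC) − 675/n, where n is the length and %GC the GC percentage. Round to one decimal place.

Length n = 31. G=9, C=9, T=5, A=8
G+C = 18, so %GC = 18/31 × 100 = 58.065%
Salt term: 16.6 × (-2) = -33.2
GC term: 0.41 × 58.065 = 23.807; length term: −675/31 = −21.774
Tm = 81.5 + (-33.2) + 23.807 − 21.774 = 50.333 → 50.3°C

50.3°C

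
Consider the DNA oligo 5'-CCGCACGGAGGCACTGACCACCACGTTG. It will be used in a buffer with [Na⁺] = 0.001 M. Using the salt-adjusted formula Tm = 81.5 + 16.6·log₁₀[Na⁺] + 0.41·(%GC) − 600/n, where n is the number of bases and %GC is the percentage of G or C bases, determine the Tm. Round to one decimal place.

38.1°C

Length n = 28. G=8, C=11, A=6, T=3
G+C = 19, so %GC = 19/28 × 100 = 67.857%
Salt term: 16.6 × (-3) = -49.8
GC term: 0.41 × 67.857 = 27.821; length term: −600/28 = −21.429
Tm = 81.5 + (-49.8) + 27.821 − 21.429 = 38.092 → 38.1°C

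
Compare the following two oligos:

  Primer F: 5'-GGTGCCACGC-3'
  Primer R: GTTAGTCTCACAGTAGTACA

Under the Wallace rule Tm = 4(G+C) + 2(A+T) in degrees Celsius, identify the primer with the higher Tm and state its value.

Primer F: A+T=2, G+C=8 → Tm = 2(2)+4(8) = 36°C
Primer R: A+T=12, G+C=8 → Tm = 2(12)+4(8) = 56°C
36°C vs 56°C → primer R is higher.

Primer R, 56°C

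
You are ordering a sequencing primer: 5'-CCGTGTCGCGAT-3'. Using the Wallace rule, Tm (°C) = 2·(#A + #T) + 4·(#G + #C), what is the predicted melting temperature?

Base counts: C=4, A=1, G=4, T=3
So N_AT = 4 and N_GC = 8.
Tm = 2(4) + 4(8) = 8 + 32 = 40°C

40°C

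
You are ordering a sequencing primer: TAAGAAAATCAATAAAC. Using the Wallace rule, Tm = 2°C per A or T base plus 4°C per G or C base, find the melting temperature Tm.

40°C

A=11, G=1, C=2, T=3
AT pairs contribute 14, GC pairs contribute 3.
Tm = 2×14 + 4×3 = 40°C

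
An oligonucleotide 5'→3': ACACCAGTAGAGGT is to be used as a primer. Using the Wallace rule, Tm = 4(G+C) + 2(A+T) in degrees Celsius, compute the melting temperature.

Counting bases: G=4, C=3, T=2, A=5
AT pairs contribute 7, GC pairs contribute 7.
Tm = 2(7) + 4(7) = 14 + 28 = 42°C

42°C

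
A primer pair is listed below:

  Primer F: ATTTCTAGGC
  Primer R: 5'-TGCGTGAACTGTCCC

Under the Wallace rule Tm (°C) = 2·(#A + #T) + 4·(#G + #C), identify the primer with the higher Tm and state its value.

Primer R, 48°C

Primer F: A+T=6, G+C=4 → Tm = 2(6)+4(4) = 28°C
Primer R: A+T=6, G+C=9 → Tm = 2(6)+4(9) = 48°C
28°C vs 48°C → primer R is higher.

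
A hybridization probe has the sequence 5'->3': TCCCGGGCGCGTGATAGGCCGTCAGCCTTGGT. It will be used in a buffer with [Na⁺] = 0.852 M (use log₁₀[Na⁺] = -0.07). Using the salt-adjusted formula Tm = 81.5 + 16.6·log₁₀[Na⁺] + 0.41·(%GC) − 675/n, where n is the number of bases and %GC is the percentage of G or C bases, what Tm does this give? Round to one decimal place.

Length n = 32. Base counts: T=7, G=12, A=3, C=10
G+C = 22, so %GC = 22/32 × 100 = 68.75%
Salt term: 16.6 × (-0.07) = -1.162
GC term: 0.41 × 68.75 = 28.188; length term: −675/32 = −21.094
Tm = 81.5 + (-1.162) + 28.188 − 21.094 = 87.432 → 87.4°C

87.4°C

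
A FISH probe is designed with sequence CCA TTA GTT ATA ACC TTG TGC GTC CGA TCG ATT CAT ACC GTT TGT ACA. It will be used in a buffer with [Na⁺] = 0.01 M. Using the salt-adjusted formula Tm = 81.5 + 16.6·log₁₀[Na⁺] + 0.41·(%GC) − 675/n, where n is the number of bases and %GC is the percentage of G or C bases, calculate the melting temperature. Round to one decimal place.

Length n = 48. Base counts: A=11, G=8, T=17, C=12
G+C = 20, so %GC = 20/48 × 100 = 41.667%
Salt term: 16.6 × (-2) = -33.2
GC term: 0.41 × 41.667 = 17.083; length term: −675/48 = −14.062
Tm = 81.5 + (-33.2) + 17.083 − 14.062 = 51.321 → 51.3°C

51.3°C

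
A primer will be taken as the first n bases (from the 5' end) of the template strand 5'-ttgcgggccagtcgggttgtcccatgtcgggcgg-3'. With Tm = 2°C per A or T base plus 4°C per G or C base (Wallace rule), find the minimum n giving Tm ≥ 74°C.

First 21 bases: TTGCGGGCCAGTCGGGTTGTC → Tm = 70°C (< 74°C)
First 22 bases: TTGCGGGCCAGTCGGGTTGTCC → Tm = 74°C (≥ 74°C)
Since every base adds ≥2°C, Tm only increases with n, so the threshold is first crossed at n = 22.

n = 22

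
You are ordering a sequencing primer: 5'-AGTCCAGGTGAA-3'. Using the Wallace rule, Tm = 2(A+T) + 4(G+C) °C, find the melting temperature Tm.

Scanning the sequence gives G=4, A=4, T=2, C=2.
AT pairs contribute 6, GC pairs contribute 6.
Tm = 2×6 + 4×6 = 36°C

36°C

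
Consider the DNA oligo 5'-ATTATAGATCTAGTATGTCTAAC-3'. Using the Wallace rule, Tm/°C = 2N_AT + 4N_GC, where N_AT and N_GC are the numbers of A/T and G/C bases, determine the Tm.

Counting bases: T=9, A=8, C=3, G=3
A+T = 17, G+C = 6
Tm = 2×17 + 4×6 = 58°C

58°C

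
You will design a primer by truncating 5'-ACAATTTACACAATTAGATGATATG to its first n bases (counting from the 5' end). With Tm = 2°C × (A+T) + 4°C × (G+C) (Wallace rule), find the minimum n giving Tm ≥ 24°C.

First 9 bases: ACAATTTAC → Tm = 22°C (< 24°C)
First 10 bases: ACAATTTACA → Tm = 24°C (≥ 24°C)
Since every base adds ≥2°C, Tm only increases with n, so the threshold is first crossed at n = 10.

n = 10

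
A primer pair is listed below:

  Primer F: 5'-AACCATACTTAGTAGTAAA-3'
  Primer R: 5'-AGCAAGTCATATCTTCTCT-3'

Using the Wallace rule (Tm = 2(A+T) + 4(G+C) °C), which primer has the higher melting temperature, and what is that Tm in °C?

Primer F: A+T=14, G+C=5 → Tm = 2(14)+4(5) = 48°C
Primer R: A+T=12, G+C=7 → Tm = 2(12)+4(7) = 52°C
48°C vs 52°C → primer R is higher.

Primer R, 52°C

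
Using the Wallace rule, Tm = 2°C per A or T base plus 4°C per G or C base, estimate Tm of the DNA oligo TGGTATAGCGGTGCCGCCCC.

68°C

Scanning the sequence gives C=7, G=7, A=2, T=4.
A+T = 6, G+C = 14
Tm = 2(6) + 4(14) = 12 + 56 = 68°C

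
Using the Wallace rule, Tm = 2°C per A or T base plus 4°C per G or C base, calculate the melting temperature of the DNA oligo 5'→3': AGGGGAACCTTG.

38°C

Base counts: C=2, A=3, T=2, G=5
AT pairs contribute 5, GC pairs contribute 7.
Tm = 4·7 + 2·5 = 28 + 10 = 38°C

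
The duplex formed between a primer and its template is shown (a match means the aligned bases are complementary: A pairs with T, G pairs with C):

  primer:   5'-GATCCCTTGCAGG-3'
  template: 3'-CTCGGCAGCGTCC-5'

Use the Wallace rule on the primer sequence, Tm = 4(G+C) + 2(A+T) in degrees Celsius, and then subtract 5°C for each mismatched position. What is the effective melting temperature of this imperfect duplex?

Primer base counts: A=2, T=3, G=4, C=4 → A+T=5, G+C=8
Perfect-match Tm = 2(5) + 4(8) = 10 + 32 = 42°C
Mismatches (positions where the bases are not complementary): 3 (at positions 3, 6, 8)
Effective Tm = 42 − 3×5 = 42 − 15 = 27°C

27°C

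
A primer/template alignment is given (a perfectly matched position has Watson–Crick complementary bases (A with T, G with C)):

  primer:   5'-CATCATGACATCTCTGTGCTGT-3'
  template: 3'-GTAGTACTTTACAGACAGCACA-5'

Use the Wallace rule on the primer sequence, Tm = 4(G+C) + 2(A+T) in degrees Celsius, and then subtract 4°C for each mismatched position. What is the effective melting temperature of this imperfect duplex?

Primer base counts: A=4, T=8, G=4, C=6 → A+T=12, G+C=10
Perfect-match Tm = 2(12) + 4(10) = 24 + 40 = 64°C
Mismatches (positions where the bases are not complementary): 4 (at positions 9, 12, 18, 19)
Effective Tm = 64 − 4×4 = 64 − 16 = 48°C

48°C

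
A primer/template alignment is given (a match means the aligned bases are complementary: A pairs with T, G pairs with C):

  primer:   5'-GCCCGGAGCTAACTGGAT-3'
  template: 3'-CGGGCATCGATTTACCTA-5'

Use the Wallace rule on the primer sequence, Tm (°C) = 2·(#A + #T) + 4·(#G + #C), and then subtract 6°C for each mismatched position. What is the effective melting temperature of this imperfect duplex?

46°C

Primer base counts: A=4, T=3, G=6, C=5 → A+T=7, G+C=11
Perfect-match Tm = 2(7) + 4(11) = 14 + 44 = 58°C
Mismatches (positions where the bases are not complementary): 2 (at positions 6, 13)
Effective Tm = 58 − 2×6 = 58 − 12 = 46°C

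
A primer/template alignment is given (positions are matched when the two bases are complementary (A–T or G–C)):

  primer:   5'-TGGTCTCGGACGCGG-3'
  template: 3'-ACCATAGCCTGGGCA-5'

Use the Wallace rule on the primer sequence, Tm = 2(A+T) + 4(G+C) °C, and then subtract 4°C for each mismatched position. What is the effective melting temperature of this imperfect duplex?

Primer base counts: A=1, T=3, G=7, C=4 → A+T=4, G+C=11
Perfect-match Tm = 2(4) + 4(11) = 8 + 44 = 52°C
Mismatches (positions where the bases are not complementary): 3 (at positions 5, 12, 15)
Effective Tm = 52 − 3×4 = 52 − 12 = 40°C

40°C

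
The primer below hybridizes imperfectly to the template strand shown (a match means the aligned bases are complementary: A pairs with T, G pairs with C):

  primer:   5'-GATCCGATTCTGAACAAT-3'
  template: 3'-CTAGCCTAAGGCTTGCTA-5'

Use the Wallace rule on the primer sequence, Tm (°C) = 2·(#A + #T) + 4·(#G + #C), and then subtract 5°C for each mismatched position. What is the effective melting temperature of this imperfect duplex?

Primer base counts: A=6, T=5, G=3, C=4 → A+T=11, G+C=7
Perfect-match Tm = 2(11) + 4(7) = 22 + 28 = 50°C
Mismatches (positions where the bases are not complementary): 3 (at positions 5, 11, 16)
Effective Tm = 50 − 3×5 = 50 − 15 = 35°C

35°C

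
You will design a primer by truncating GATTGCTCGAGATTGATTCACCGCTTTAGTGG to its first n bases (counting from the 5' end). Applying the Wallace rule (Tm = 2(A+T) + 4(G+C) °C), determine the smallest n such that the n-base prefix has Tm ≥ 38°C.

n = 13

First 12 bases: GATTGCTCGAGA → Tm = 36°C (< 38°C)
First 13 bases: GATTGCTCGAGAT → Tm = 38°C (≥ 38°C)
Since every base adds ≥2°C, Tm only increases with n, so the threshold is first crossed at n = 13.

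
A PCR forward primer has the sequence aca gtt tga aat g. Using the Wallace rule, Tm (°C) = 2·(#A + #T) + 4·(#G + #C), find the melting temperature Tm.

Scanning the sequence gives T=4, G=3, A=5, C=1.
So N_AT = 9 and N_GC = 4.
Tm = 4·4 + 2·9 = 16 + 18 = 34°C

34°C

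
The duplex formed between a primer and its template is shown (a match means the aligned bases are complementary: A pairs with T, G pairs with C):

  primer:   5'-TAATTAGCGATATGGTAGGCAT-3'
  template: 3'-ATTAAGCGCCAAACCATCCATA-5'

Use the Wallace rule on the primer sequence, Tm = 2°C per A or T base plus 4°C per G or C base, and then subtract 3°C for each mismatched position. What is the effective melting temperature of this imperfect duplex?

48°C

Primer base counts: A=7, T=7, G=6, C=2 → A+T=14, G+C=8
Perfect-match Tm = 2(14) + 4(8) = 28 + 32 = 60°C
Mismatches (positions where the bases are not complementary): 4 (at positions 6, 10, 12, 20)
Effective Tm = 60 − 4×3 = 60 − 12 = 48°C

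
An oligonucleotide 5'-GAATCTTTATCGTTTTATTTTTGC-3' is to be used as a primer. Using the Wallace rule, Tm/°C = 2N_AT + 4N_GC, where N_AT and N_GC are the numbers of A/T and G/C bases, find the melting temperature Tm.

Scanning the sequence gives G=3, C=3, A=4, T=14.
So N_AT = 18 and N_GC = 6.
Tm = 4·6 + 2·18 = 24 + 36 = 60°C

60°C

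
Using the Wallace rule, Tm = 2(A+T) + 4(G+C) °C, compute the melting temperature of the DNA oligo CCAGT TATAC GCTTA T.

44°C

Base counts: C=4, G=2, A=4, T=6
So N_AT = 10 and N_GC = 6.
Tm = 2×10 + 4×6 = 44°C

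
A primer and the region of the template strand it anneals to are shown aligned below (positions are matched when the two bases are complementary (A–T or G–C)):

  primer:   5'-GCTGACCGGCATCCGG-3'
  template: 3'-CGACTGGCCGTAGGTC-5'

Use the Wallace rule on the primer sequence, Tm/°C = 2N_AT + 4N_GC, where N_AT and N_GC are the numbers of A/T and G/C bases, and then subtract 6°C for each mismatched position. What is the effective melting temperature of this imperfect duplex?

Primer base counts: A=2, T=2, G=6, C=6 → A+T=4, G+C=12
Perfect-match Tm = 2(4) + 4(12) = 8 + 48 = 56°C
Mismatches (positions where the bases are not complementary): 1 (at position 15)
Effective Tm = 56 − 1×6 = 56 − 6 = 50°C

50°C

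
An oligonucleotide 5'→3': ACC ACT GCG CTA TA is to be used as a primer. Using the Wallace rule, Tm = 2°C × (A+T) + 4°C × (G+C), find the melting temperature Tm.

Scanning the sequence gives G=2, A=4, T=3, C=5.
AT pairs contribute 7, GC pairs contribute 7.
Tm = 2(7) + 4(7) = 14 + 28 = 42°C

42°C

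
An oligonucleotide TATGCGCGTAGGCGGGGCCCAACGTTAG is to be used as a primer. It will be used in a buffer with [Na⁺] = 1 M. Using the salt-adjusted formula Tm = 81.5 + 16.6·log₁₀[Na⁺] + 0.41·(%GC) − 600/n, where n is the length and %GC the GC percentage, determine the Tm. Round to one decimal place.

86.4°C

Length n = 28. T=5, A=5, G=11, C=7
G+C = 18, so %GC = 18/28 × 100 = 64.286%
Salt term: 16.6 × (0) = 0
GC term: 0.41 × 64.286 = 26.357; length term: −600/28 = −21.429
Tm = 81.5 + (0) + 26.357 − 21.429 = 86.428 → 86.4°C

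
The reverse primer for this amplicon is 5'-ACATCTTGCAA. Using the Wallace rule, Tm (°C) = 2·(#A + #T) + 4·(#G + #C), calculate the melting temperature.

T=3, G=1, C=3, A=4
A+T = 7, G+C = 4
Tm = 2×7 + 4×4 = 30°C

30°C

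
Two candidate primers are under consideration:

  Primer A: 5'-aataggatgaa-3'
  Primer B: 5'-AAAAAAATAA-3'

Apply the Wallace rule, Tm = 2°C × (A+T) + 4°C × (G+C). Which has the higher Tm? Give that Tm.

Primer A: A+T=8, G+C=3 → Tm = 2(8)+4(3) = 28°C
Primer B: A+T=10, G+C=0 → Tm = 2(10)+4(0) = 20°C
28°C vs 20°C → primer A is higher.

Primer A, 28°C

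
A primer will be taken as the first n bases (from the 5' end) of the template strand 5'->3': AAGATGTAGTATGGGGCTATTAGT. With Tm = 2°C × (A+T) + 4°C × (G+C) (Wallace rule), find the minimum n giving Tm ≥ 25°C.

First 9 bases: AAGATGTAG → Tm = 24°C (< 25°C)
First 10 bases: AAGATGTAGT → Tm = 26°C (≥ 25°C)
Each additional base adds 2°C (A/T) or 4°C (G/C), so Tm is non-decreasing in n; n = 10 is the first length to reach 25°C.

n = 10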